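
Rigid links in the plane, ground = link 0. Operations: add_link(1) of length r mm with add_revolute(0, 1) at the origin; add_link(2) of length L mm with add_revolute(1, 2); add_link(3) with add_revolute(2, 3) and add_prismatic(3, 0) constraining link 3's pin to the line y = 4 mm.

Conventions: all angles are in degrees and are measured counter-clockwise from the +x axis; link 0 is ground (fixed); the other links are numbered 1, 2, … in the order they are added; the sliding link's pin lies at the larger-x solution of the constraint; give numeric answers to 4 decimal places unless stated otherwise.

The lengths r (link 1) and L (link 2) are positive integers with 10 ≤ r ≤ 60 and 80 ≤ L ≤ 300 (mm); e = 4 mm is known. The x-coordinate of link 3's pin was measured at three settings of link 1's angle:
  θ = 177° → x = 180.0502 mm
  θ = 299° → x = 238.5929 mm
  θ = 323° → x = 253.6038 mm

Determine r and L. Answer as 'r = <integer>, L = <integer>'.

constraint per measurement: (x − r cos θ)² + (r sin θ − e)² = L²
subtracting the θ₁ and θ₂ equations cancels the r² and L² terms:
r = (x₁² − x₂²) / (2[(x₁cos θ₁ + e sin θ₁) − (x₂cos θ₂ + e sin θ₂)]) = 42.0000 → r = 42
L² = (x₁ − r cos θ₁)² + (r sin θ₁ − e)² = 49283.9792 → L = 222.0000 → L = 222
check at θ₃=323°: x = 253.6038 (printed 253.6038) ✓

r = 42, L = 222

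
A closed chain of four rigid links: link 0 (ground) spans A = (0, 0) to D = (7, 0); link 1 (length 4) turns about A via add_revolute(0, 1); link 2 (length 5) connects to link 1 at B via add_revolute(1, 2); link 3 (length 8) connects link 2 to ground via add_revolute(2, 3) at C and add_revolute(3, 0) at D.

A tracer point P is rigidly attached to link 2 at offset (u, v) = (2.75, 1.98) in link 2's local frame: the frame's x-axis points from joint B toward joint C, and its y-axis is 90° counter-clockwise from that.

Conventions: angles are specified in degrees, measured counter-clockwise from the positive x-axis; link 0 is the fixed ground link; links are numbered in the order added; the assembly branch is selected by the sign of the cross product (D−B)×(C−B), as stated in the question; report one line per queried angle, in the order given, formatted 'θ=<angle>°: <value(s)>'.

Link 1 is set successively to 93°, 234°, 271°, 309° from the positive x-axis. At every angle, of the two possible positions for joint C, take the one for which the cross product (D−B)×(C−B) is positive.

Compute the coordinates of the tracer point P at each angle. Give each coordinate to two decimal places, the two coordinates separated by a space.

A=(0,0), D=(7.00,0)
θ=93°: B = A + 4.00·(cos93°, sin93°) = (-0.2093, 3.9945)
θ=93°: |BD| = 8.2420
θ=93°: circle(B,5.00) ∩ circle(D,8.00): a=1.7551, h=4.6818
θ=93°:   candidates: C₊=(3.5949,7.2392) cross=38.588; C₋=(-0.9432,-0.9513) cross=-38.588
θ=93°:   branch + wants cross > 0 → take C=(3.5949,7.2392) (cross=38.588)
θ=93°: ex = (C−B)/|BC| = (0.7609,0.6489); ey = (-0.6489,0.7609)
θ=93°: P = B + 2.75·ex + 1.98·ey = (0.5981,7.2856)
θ=234°: B = A + 4.00·(cos234°, sin234°) = (-2.3511, -3.2361)
θ=234°: |BD| = 9.8953
θ=234°: circle(B,5.00) ∩ circle(D,8.00): a=2.9770, h=4.0172
θ=234°:   candidates: C₊=(-0.8516,1.5338) cross=39.751; C₋=(1.7759,-6.0588) cross=-39.751
θ=234°:   branch + wants cross > 0 → take C=(-0.8516,1.5338) (cross=39.751)
θ=234°: ex = (C−B)/|BC| = (0.2999,0.9540); ey = (-0.9540,0.2999)
θ=234°: P = B + 2.75·ex + 1.98·ey = (-3.4152,-0.0188)
θ=271°: B = A + 4.00·(cos271°, sin271°) = (0.0698, -3.9994)
θ=271°: |BD| = 8.0014
θ=271°: circle(B,5.00) ∩ circle(D,8.00): a=1.5636, h=4.7492
θ=271°:   candidates: C₊=(-0.9497,0.8956) cross=38.000; C₋=(3.7979,-7.3312) cross=-38.000
θ=271°:   branch + wants cross > 0 → take C=(-0.9497,0.8956) (cross=38.000)
θ=271°: ex = (C−B)/|BC| = (-0.2039,0.9790); ey = (-0.9790,-0.2039)
θ=271°: P = B + 2.75·ex + 1.98·ey = (-2.4293,-1.7109)
θ=309°: B = A + 4.00·(cos309°, sin309°) = (2.5173, -3.1086)
θ=309°: |BD| = 5.4551
θ=309°: circle(B,5.00) ∩ circle(D,8.00): a=-0.8471, h=4.9277
θ=309°:   candidates: C₊=(-0.9869,0.4581) cross=26.881; C₋=(4.6292,-7.6406) cross=-26.881
θ=309°:   branch + wants cross > 0 → take C=(-0.9869,0.4581) (cross=26.881)
θ=309°: ex = (C−B)/|BC| = (-0.7008,0.7133); ey = (-0.7133,-0.7008)
θ=309°: P = B + 2.75·ex + 1.98·ey = (-0.8224,-2.5346)

θ=93°: 0.60 7.29
θ=234°: -3.42 -0.02
θ=271°: -2.43 -1.71
θ=309°: -0.82 -2.53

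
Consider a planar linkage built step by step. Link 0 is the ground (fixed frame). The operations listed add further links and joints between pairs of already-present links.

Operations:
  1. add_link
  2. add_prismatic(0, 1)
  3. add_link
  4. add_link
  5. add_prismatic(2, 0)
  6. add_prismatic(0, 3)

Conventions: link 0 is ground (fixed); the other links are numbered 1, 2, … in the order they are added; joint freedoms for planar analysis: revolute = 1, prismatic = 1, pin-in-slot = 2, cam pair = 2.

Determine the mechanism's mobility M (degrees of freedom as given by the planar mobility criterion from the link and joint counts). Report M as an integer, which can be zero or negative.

ground; <1,0,0>
#1 <2,0,0>
P:0↔1 J1 <2,1,0>
#2 <3,1,0>
#3 <4,1,0>
P:2↔0 J1 <4,2,0>
P:0↔3 J1 <4,3,0>
3×3 − 2×3 − 1×0 = 3

M = 3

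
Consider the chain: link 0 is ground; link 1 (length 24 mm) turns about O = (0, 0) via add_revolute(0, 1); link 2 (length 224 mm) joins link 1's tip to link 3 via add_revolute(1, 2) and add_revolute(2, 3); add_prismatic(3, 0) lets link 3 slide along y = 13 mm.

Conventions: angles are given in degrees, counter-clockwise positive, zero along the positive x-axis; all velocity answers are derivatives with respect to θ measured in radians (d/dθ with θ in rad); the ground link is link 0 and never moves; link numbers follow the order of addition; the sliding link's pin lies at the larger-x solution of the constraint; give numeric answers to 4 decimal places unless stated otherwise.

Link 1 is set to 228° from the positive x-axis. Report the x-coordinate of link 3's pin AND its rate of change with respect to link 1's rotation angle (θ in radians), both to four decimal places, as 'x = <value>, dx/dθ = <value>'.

geometry: r = 24 mm, L = 224 mm, e = 13 mm
crank pin P = (r cos θ, r sin θ) = (-16.059135, -17.835476)
h = r sin θ − e = -17.835476 − 13 = -30.835476
x = r cos θ + √(L² − h²) = -16.059135 + 221.867468 = 205.808334
dx/dθ = −r sin θ − h·r cos θ/√(L² − h²) (θ in radians; h = -30.835476) = 15.603553

x = 205.8083, dx/dθ = 15.6036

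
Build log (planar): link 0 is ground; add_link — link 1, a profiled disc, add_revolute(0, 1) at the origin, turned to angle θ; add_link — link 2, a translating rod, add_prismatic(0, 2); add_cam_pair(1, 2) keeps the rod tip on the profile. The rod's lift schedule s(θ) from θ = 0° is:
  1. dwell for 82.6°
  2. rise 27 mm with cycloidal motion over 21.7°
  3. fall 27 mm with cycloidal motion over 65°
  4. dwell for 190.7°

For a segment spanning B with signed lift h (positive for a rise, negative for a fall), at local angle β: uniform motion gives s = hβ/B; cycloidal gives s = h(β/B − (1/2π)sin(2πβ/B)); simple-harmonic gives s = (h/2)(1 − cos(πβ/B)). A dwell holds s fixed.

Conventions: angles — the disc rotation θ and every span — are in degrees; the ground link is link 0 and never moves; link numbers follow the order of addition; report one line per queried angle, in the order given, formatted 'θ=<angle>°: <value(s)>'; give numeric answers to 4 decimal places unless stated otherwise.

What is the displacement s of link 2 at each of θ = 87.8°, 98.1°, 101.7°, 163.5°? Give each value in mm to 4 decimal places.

seg 1 [0°–82.6°] dwell: s stays 0.0000
seg 2 [82.6°–104.3°] cycloidal, h=27: θ=87.8° here. β=5.2, B=21.7. 27·(0.2396 − sin(2π·0.2396)/(2π)) = 2.1820 → s = 2.1820
seg 2 [82.6°–104.3°] cycloidal, h=27: θ=98.1° here. β=15.5, B=21.7. 27·(0.7143 − sin(2π·0.7143)/(2π)) = 23.4752 → s = 23.4752
seg 2 [82.6°–104.3°] cycloidal, h=27: θ=101.7° here. β=19.1, B=21.7. 27·(0.8802 − sin(2π·0.8802)/(2π)) = 26.7030 → s = 26.7030
seg 2 [82.6°–104.3°] cycloidal, h=27: full span → s += 27 → s = 27.0000
seg 3 [104.3°–169.3°] cycloidal, h=-27: θ=163.5° here. β=59.2, B=65. -27·(0.9108 − sin(2π·0.9108)/(2π)) = -26.8758 → s = 0.1242

θ=87.8°: 2.1820
θ=98.1°: 23.4752
θ=101.7°: 26.7030
θ=163.5°: 0.1242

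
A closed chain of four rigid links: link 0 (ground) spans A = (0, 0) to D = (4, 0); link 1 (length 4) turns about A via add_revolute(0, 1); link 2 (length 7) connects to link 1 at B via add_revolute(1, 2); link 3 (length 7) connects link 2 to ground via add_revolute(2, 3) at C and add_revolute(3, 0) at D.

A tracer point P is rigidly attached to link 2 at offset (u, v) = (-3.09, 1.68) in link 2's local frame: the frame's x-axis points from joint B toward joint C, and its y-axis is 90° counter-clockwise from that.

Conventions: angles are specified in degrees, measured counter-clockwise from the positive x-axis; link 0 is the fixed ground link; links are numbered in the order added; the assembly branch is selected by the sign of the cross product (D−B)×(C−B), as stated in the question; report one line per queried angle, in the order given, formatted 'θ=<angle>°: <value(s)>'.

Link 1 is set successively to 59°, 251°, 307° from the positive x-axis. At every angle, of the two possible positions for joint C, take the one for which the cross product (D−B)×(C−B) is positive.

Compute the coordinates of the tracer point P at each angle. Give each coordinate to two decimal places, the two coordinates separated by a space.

A=(0,0), D=(4.00,0)
θ=59°: B = A + 4.00·(cos59°, sin59°) = (2.0602, 3.4287)
θ=59°: |BD| = 3.9394
θ=59°: circle(B,7.00) ∩ circle(D,7.00): a=1.9697, h=6.7172
θ=59°:   candidates: C₊=(8.8764,5.0220) cross=26.462; C₋=(-2.8162,-1.5934) cross=-26.462
θ=59°:   branch + wants cross > 0 → take C=(8.8764,5.0220) (cross=26.462)
θ=59°: ex = (C−B)/|BC| = (0.9737,0.2276); ey = (-0.2276,0.9737)
θ=59°: P = B + -3.09·ex + 1.68·ey = (-1.3311,4.3612)
θ=251°: B = A + 4.00·(cos251°, sin251°) = (-1.3023, -3.7821)
θ=251°: |BD| = 6.5129
θ=251°: circle(B,7.00) ∩ circle(D,7.00): a=3.2565, h=6.1964
θ=251°:   candidates: C₊=(-2.2494,3.1536) cross=40.357; C₋=(4.9471,-6.9356) cross=-40.357
θ=251°:   branch + wants cross > 0 → take C=(-2.2494,3.1536) (cross=40.357)
θ=251°: ex = (C−B)/|BC| = (-0.1353,0.9908); ey = (-0.9908,-0.1353)
θ=251°: P = B + -3.09·ex + 1.68·ey = (-2.5487,-7.0710)
θ=307°: B = A + 4.00·(cos307°, sin307°) = (2.4073, -3.1945)
θ=307°: |BD| = 3.5696
θ=307°: circle(B,7.00) ∩ circle(D,7.00): a=1.7848, h=6.7686
θ=307°:   candidates: C₊=(-2.8539,1.4229) cross=24.161; C₋=(9.2611,-4.6174) cross=-24.161
θ=307°:   branch + wants cross > 0 → take C=(-2.8539,1.4229) (cross=24.161)
θ=307°: ex = (C−B)/|BC| = (-0.7516,0.6596); ey = (-0.6596,-0.7516)
θ=307°: P = B + -3.09·ex + 1.68·ey = (3.6215,-6.4955)

θ=59°: -1.33 4.36
θ=251°: -2.55 -7.07
θ=307°: 3.62 -6.50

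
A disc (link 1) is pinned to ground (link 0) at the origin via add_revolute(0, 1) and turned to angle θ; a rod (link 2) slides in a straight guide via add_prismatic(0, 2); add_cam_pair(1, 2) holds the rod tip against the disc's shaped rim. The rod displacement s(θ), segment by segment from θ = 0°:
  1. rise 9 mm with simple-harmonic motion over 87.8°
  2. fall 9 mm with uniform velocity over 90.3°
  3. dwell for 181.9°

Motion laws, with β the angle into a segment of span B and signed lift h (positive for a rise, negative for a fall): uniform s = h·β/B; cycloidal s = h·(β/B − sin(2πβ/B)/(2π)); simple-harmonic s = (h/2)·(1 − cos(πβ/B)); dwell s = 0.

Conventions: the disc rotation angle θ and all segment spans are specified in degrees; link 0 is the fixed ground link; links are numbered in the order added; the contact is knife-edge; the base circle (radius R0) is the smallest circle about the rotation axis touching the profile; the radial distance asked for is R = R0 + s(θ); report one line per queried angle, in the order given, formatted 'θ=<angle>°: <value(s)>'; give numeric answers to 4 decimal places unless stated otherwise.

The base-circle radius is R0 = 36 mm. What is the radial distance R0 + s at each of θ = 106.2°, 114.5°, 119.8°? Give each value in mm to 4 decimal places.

segment 1 (0° to 87.8°, simple-harmonic, h = 9) is passed completely: s = 0.0000 + (9) = 9.0000
θ = 106.2° falls in segment 2 (87.8° to 178.1°, uniform, h = -9): β = 106.2 − 87.8 = 18.4°, B = 90.3°; Δs = -9·18.4/90.3 = -1.8339; s = 9.0000 − 1.8339 = 7.1661
θ = 114.5° falls in segment 2 (87.8° to 178.1°, uniform, h = -9): β = 114.5 − 87.8 = 26.7°, B = 90.3°; Δs = -9·26.7/90.3 = -2.6611; s = 9.0000 − 2.6611 = 6.3389
θ = 119.8° falls in segment 2 (87.8° to 178.1°, uniform, h = -9): β = 119.8 − 87.8 = 32°, B = 90.3°; Δs = -9·32/90.3 = -3.1894; s = 9.0000 − 3.1894 = 5.8106
θ=106.2°: R = R0 + s = 36 + 7.1661 = 43.1661
θ=114.5°: R = R0 + s = 36 + 6.3389 = 42.3389
θ=119.8°: R = R0 + s = 36 + 5.8106 = 41.8106

θ=106.2°: 43.1661
θ=114.5°: 42.3389
θ=119.8°: 41.8106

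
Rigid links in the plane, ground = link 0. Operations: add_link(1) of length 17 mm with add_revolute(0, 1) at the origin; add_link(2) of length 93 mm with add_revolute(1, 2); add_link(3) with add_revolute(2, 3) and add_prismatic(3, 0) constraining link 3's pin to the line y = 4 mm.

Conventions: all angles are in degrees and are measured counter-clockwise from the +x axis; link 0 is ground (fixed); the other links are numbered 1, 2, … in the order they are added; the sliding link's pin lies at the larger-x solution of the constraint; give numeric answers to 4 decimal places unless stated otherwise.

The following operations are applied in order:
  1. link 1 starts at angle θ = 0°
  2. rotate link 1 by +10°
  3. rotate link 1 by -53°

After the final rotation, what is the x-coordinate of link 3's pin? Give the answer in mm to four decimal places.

geometry: r = 17 mm, L = 93 mm, e = 4 mm; θ starts at 0°
rotate link 1 by +10°: θ ← 0° +10° = 10°
rotate link 1 by -53°: θ ← 10° -53° = -43°
crank pin P = (r cos θ, r sin θ) = (12.433013, -11.593972)
h = r sin θ − e = -11.593972 − 4 = -15.593972
x = r cos θ + √(L² − h²) = 12.433013 + 91.683303 = 104.116316

104.1163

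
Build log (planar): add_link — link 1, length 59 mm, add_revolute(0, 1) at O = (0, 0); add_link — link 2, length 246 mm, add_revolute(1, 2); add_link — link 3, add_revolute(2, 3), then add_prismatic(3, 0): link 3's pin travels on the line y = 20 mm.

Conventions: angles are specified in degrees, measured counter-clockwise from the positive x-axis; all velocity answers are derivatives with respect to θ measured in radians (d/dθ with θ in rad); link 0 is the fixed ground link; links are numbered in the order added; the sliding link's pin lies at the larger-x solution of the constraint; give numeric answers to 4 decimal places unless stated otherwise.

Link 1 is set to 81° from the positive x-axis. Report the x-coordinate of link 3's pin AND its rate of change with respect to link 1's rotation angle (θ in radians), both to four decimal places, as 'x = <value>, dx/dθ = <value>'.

geometry: r = 59 mm, L = 246 mm, e = 20 mm
crank pin P = (r cos θ, r sin θ) = (9.229633, 58.273612)
h = r sin θ − e = 58.273612 − 20 = 38.273612
x = r cos θ + √(L² − h²) = 9.229633 + 243.004384 = 252.234017
dx/dθ = −r sin θ − h·r cos θ/√(L² − h²) (θ in radians; h = 38.273612) = -59.727295

x = 252.2340, dx/dθ = -59.7273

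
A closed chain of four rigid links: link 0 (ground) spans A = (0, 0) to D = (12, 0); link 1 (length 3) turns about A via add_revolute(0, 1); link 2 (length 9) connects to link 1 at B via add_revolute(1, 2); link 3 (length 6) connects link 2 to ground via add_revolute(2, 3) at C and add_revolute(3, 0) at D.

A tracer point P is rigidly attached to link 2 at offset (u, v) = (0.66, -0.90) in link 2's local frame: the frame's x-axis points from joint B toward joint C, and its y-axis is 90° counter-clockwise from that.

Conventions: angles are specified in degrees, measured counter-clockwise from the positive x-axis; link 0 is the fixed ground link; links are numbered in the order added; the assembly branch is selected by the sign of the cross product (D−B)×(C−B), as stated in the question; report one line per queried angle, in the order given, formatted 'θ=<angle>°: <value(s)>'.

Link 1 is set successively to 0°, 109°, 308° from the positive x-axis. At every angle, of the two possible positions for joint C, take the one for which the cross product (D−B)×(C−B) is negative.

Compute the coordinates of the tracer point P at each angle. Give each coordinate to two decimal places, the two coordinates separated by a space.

A=(0,0), D=(12.00,0)
θ=0°: B = A + 3.00·(cos0°, sin0°) = (3.0000, 0.0000)
θ=0°: |BD| = 9.0000
θ=0°: circle(B,9.00) ∩ circle(D,6.00): a=7.0000, h=5.6569
θ=0°:   candidates: C₊=(10.0000,5.6569) cross=50.912; C₋=(10.0000,-5.6569) cross=-50.912
θ=0°:   branch - wants cross < 0 → take C=(10.0000,-5.6569) (cross=-50.912)
θ=0°: ex = (C−B)/|BC| = (0.7778,-0.6285); ey = (0.6285,0.7778)
θ=0°: P = B + 0.66·ex + -0.90·ey = (2.9476,-1.1148)
θ=109°: B = A + 3.00·(cos109°, sin109°) = (-0.9767, 2.8366)
θ=109°: |BD| = 13.2831
θ=109°: circle(B,9.00) ∩ circle(D,6.00): a=8.3354, h=3.3942
θ=109°:   candidates: C₊=(7.8913,4.3725) cross=45.085; C₋=(6.4416,-2.2593) cross=-45.085
θ=109°:   branch - wants cross < 0 → take C=(6.4416,-2.2593) (cross=-45.085)
θ=109°: ex = (C−B)/|BC| = (0.8243,-0.5662); ey = (0.5662,0.8243)
θ=109°: P = B + 0.66·ex + -0.90·ey = (-0.9423,1.7210)
θ=308°: B = A + 3.00·(cos308°, sin308°) = (1.8470, -2.3640)
θ=308°: |BD| = 10.4246
θ=308°: circle(B,9.00) ∩ circle(D,6.00): a=7.3707, h=5.1646
θ=308°:   candidates: C₊=(7.8544,4.3375) cross=53.839; C₋=(10.1968,-5.7226) cross=-53.839
θ=308°:   branch - wants cross < 0 → take C=(10.1968,-5.7226) (cross=-53.839)
θ=308°: ex = (C−B)/|BC| = (0.9278,-0.3732); ey = (0.3732,0.9278)
θ=308°: P = B + 0.66·ex + -0.90·ey = (2.1234,-3.4453)

θ=0°: 2.95 -1.11
θ=109°: -0.94 1.72
θ=308°: 2.12 -3.45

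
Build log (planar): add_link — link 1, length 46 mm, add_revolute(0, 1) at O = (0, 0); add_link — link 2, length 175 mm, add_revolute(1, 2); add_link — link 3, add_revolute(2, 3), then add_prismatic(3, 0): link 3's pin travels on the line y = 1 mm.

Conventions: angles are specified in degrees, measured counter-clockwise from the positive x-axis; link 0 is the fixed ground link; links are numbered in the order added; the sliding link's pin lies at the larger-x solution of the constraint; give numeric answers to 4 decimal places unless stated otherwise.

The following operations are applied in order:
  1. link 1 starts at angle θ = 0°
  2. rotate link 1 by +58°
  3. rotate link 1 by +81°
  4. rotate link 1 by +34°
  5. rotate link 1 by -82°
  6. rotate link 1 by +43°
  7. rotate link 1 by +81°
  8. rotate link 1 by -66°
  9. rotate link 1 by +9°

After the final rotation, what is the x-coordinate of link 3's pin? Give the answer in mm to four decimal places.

geometry: r = 46 mm, L = 175 mm, e = 1 mm; θ starts at 0°
rotate link 1 by +58°: θ ← 0° +58° = 58°
rotate link 1 by +81°: θ ← 58° +81° = 139°
rotate link 1 by +34°: θ ← 139° +34° = 173°
rotate link 1 by -82°: θ ← 173° -82° = 91°
rotate link 1 by +43°: θ ← 91° +43° = 134°
rotate link 1 by +81°: θ ← 134° +81° = 215°
rotate link 1 by -66°: θ ← 215° -66° = 149°
rotate link 1 by +9°: θ ← 149° +9° = 158°
crank pin P = (r cos θ, r sin θ) = (-42.650457, 17.231903)
h = r sin θ − e = 17.231903 − 1 = 16.231903
x = r cos θ + √(L² − h²) = -42.650457 + 174.245589 = 131.595132

131.5951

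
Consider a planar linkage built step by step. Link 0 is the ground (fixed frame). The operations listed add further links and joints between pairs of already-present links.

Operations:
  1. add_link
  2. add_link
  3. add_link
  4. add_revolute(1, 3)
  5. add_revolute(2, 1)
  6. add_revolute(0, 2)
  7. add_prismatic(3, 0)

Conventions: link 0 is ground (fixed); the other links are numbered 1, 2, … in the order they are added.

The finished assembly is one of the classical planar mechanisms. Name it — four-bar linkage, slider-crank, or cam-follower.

links: 4 (incl. ground); joints: 3 revolute, 1 prismatic, 0 higher (cam) pair, forming one closed loop
4 links, 3 revolutes + 1 prismatic in one loop → slider-crank

slider-crank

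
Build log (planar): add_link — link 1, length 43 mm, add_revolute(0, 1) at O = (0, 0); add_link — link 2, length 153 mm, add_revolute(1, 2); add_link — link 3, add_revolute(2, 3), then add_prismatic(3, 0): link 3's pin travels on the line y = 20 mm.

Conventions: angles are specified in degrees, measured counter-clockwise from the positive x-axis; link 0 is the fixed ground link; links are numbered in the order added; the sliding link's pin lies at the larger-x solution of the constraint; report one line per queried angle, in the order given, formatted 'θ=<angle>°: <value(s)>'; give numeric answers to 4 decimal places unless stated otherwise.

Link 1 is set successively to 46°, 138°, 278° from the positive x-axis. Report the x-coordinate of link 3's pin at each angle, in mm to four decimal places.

geometry: r = 43 mm, L = 153 mm, e = 20 mm
θ=46°: crank pin P = (r cos θ, r sin θ) = (29.870310, 30.931611)
θ=46°: h = r sin θ − e = 30.931611 − 20 = 10.931611
θ=46°: x = r cos θ + √(L² − h²) = 29.870310 + 152.608977 = 182.479287
θ=138°: crank pin P = (r cos θ, r sin θ) = (-31.955227, 28.772616)
θ=138°: h = r sin θ − e = 28.772616 − 20 = 8.772616
θ=138°: x = r cos θ + √(L² − h²) = -31.955227 + 152.748294 = 120.793066
θ=278°: crank pin P = (r cos θ, r sin θ) = (5.984443, -42.581527)
θ=278°: h = r sin θ − e = -42.581527 − 20 = -62.581527
θ=278°: x = r cos θ + √(L² − h²) = 5.984443 + 139.615732 = 145.600175

θ=46°: 182.4793
θ=138°: 120.7931
θ=278°: 145.6002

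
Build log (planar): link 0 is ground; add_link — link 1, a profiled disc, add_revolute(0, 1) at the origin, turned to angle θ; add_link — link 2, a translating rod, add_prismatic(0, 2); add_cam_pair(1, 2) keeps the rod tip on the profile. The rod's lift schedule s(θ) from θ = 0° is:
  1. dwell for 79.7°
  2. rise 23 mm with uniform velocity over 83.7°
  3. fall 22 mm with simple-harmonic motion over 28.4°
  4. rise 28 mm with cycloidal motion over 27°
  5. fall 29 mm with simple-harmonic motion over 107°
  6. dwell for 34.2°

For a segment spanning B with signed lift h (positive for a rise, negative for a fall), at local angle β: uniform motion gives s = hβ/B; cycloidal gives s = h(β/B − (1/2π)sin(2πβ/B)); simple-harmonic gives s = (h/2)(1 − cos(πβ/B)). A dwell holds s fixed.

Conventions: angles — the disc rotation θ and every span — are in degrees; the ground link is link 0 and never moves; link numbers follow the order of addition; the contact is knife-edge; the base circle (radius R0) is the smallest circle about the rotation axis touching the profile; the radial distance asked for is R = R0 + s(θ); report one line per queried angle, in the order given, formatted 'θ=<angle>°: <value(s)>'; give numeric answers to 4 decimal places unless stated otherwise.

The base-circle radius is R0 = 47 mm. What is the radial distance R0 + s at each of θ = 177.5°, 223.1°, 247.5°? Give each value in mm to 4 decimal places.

seg 1 [0°–79.7°] dwell: s stays 0.0000
seg 2 [79.7°–163.4°] uniform, h=23: full span → s += 23 → s = 23.0000
seg 3 [163.4°–191.8°] simple-harmonic, h=-22: θ=177.5° here. β=14.1, B=28.4. -22/2·(1 − cos(π·0.4965)) = -10.8783 → s = 12.1217
seg 3 [163.4°–191.8°] simple-harmonic, h=-22: full span → s += -22 → s = 1.0000
seg 4 [191.8°–218.8°] cycloidal, h=28: full span → s += 28 → s = 29.0000
seg 5 [218.8°–325.8°] simple-harmonic, h=-29: θ=223.1° here. β=4.3, B=107. -29/2·(1 − cos(π·0.0402)) = -0.1154 → s = 28.8846
seg 5 [218.8°–325.8°] simple-harmonic, h=-29: θ=247.5° here. β=28.7, B=107. -29/2·(1 − cos(π·0.2682)) = -4.8505 → s = 24.1495
θ=177.5°: R = R0 + s = 47 + 12.1217 = 59.1217
θ=223.1°: R = R0 + s = 47 + 28.8846 = 75.8846
θ=247.5°: R = R0 + s = 47 + 24.1495 = 71.1495

θ=177.5°: 59.1217
θ=223.1°: 75.8846
θ=247.5°: 71.1495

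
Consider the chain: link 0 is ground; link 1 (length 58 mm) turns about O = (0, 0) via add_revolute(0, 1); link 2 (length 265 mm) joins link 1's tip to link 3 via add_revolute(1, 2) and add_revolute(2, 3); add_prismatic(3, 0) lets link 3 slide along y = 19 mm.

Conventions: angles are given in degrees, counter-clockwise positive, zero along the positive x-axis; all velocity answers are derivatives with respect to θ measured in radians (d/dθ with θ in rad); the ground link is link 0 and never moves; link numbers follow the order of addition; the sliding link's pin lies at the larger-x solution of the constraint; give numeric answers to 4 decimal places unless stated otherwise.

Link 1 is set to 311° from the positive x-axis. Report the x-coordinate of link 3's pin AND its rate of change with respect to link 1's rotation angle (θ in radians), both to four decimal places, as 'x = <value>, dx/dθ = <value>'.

geometry: r = 58 mm, L = 265 mm, e = 19 mm
crank pin P = (r cos θ, r sin θ) = (38.051424, -43.773156)
h = r sin θ − e = -43.773156 − 19 = -62.773156
x = r cos θ + √(L² − h²) = 38.051424 + 257.457824 = 295.509247
dx/dθ = −r sin θ − h·r cos θ/√(L² − h²) (θ in radians; h = -62.773156) = 53.050823

x = 295.5092, dx/dθ = 53.0508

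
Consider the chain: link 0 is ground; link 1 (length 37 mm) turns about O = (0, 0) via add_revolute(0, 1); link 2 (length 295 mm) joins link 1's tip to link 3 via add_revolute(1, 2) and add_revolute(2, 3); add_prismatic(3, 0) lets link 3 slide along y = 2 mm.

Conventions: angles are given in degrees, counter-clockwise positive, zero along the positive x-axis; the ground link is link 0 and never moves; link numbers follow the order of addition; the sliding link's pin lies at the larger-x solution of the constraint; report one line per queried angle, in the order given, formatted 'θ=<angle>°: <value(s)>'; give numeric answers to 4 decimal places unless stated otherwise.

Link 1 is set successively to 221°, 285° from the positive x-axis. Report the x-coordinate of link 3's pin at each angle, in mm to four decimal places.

geometry: r = 37 mm, L = 295 mm, e = 2 mm
θ=221°: crank pin P = (r cos θ, r sin θ) = (-27.924254, -24.274184)
θ=221°: h = r sin θ − e = -24.274184 − 2 = -26.274184
θ=221°: x = r cos θ + √(L² − h²) = -27.924254 + 293.827615 = 265.903360
θ=285°: crank pin P = (r cos θ, r sin θ) = (9.576305, -35.739256)
θ=285°: h = r sin θ − e = -35.739256 − 2 = -37.739256
θ=285°: x = r cos θ + √(L² − h²) = 9.576305 + 292.576056 = 302.152361

θ=221°: 265.9034
θ=285°: 302.1524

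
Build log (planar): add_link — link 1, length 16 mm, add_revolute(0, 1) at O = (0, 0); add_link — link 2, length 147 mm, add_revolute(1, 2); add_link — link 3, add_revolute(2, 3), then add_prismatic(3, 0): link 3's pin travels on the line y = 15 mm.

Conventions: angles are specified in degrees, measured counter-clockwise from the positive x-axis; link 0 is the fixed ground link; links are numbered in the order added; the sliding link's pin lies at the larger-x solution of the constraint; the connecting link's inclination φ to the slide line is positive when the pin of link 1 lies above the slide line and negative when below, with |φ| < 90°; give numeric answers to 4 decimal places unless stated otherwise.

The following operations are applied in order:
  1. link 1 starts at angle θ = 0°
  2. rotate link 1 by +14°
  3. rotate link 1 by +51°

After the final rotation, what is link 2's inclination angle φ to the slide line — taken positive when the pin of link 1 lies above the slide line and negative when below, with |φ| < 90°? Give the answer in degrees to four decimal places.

geometry: r = 16 mm, L = 147 mm, e = 15 mm; θ starts at 0°
rotate link 1 by +14°: θ ← 0° +14° = 14°
rotate link 1 by +51°: θ ← 14° +51° = 65°
h = r sin θ − e = 14.500925 − 15 = -0.499075
sin φ = h / L = -0.499075 / 147 = -0.00339507
φ = arcsin(-0.00339507) = -0.194524°

-0.1945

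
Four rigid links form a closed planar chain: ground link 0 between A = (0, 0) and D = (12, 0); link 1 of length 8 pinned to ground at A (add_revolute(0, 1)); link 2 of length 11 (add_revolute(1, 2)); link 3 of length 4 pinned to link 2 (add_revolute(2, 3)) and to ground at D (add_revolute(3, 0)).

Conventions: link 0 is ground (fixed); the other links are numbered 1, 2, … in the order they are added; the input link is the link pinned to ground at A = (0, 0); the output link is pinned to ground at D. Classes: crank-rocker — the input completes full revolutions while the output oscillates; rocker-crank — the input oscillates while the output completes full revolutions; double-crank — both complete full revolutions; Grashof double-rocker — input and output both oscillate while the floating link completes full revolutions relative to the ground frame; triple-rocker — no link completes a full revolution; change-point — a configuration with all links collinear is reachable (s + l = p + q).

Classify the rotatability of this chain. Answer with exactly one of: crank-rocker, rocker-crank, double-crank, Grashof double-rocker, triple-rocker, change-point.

lengths: ground=12, input=8, coupler=11, output=4
sorted: s=4 (shortest), l=12 (longest), p+q=19
s + l = 16 vs p + q = 19
s + l < p + q (Grashof) with shortest = output link → rocker-crank

rocker-crank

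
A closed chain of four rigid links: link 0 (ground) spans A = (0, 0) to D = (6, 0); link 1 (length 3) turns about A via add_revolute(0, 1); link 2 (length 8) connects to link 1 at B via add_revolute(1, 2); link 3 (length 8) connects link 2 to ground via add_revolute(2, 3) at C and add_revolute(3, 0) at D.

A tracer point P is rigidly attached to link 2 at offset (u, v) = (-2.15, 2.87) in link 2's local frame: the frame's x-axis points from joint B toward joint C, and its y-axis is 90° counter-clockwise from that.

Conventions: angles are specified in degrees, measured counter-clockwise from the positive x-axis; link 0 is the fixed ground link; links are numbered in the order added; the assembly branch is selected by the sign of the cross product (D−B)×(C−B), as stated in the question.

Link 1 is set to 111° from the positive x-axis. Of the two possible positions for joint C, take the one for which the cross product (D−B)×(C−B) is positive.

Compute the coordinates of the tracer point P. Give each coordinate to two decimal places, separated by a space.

A=(0,0), D=(6.00,0)
B = A + 3.00·(cos111°, sin111°) = (-1.0751, 2.8007)
|BD| = 7.6093
circle(B,8.00) ∩ circle(D,8.00): a=3.8046, h=7.0374
  candidates: C₊=(5.0527,7.9437) cross=53.549; C₋=(-0.1278,-5.1430) cross=-53.549
  branch + wants cross > 0 → take C=(5.0527,7.9437) (cross=53.549)
ex = (C−B)/|BC| = (0.7660,0.6429); ey = (-0.6429,0.7660)
P = B + -2.15·ex + 2.87·ey = (-4.5670,3.6169)

-4.57 3.62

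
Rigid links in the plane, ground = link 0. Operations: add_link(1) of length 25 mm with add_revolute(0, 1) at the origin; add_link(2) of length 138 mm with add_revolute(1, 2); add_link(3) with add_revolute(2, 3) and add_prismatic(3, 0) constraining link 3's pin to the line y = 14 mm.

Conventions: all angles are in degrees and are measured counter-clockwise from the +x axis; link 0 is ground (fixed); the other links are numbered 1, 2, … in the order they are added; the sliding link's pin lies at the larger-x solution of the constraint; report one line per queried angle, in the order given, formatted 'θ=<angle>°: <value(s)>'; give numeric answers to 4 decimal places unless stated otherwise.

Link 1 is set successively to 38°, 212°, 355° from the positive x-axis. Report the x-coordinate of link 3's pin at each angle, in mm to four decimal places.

geometry: r = 25 mm, L = 138 mm, e = 14 mm
θ=38°: crank pin P = (r cos θ, r sin θ) = (19.700269, 15.391537)
θ=38°: h = r sin θ − e = 15.391537 − 14 = 1.391537
θ=38°: x = r cos θ + √(L² − h²) = 19.700269 + 137.992984 = 157.693253
θ=212°: crank pin P = (r cos θ, r sin θ) = (-21.201202, -13.247982)
θ=212°: h = r sin θ − e = -13.247982 − 14 = -27.247982
θ=212°: x = r cos θ + √(L² − h²) = -21.201202 + 135.283212 = 114.082010
θ=355°: crank pin P = (r cos θ, r sin θ) = (24.904867, -2.178894)
θ=355°: h = r sin θ − e = -2.178894 − 14 = -16.178894
θ=355°: x = r cos θ + √(L² − h²) = 24.904867 + 137.048325 = 161.953193

θ=38°: 157.6933
θ=212°: 114.0820
θ=355°: 161.9532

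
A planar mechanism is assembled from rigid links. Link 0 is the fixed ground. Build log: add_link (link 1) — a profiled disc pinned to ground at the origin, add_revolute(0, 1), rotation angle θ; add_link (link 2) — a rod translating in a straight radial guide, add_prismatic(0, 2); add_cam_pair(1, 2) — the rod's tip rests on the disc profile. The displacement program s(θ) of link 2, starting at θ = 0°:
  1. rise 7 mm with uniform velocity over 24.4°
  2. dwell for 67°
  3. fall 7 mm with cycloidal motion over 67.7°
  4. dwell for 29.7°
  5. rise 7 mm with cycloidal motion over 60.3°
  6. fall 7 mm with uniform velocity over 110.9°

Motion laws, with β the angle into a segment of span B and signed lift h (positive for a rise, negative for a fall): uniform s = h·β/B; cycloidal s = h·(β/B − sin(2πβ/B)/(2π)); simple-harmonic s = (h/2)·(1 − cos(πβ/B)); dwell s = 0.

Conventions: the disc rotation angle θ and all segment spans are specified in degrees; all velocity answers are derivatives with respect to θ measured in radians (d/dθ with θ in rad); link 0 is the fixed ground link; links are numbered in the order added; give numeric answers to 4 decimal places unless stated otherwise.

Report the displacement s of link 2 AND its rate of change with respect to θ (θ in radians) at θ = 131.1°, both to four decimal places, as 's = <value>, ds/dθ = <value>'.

seg 1 [0°–24.4°] uniform, h=7: full span → s += 7 → s = 7.0000
seg 2 [24.4°–91.4°] dwell: s stays 7.0000
seg 3 [91.4°–159.1°] cycloidal, h=-7: θ=131.1° here. β=39.7, B=67.7. -7·(0.5864 − sin(2π·0.5864)/(2π)) = -4.6805 → s = 2.3195
velocity in seg [91.4°–159.1°] (cycloidal), θ in radians: β = 39.7° = 0.6929 rad, B = 67.7° = 1.1816 rad; ds/dθ = (h/B)(1 − cos(2πβ/B)) = ((-7)/1.1816)(1 − cos(2π·0.5864)) = -10.996537 mm/rad

s = 2.3195, ds/dθ = -10.9965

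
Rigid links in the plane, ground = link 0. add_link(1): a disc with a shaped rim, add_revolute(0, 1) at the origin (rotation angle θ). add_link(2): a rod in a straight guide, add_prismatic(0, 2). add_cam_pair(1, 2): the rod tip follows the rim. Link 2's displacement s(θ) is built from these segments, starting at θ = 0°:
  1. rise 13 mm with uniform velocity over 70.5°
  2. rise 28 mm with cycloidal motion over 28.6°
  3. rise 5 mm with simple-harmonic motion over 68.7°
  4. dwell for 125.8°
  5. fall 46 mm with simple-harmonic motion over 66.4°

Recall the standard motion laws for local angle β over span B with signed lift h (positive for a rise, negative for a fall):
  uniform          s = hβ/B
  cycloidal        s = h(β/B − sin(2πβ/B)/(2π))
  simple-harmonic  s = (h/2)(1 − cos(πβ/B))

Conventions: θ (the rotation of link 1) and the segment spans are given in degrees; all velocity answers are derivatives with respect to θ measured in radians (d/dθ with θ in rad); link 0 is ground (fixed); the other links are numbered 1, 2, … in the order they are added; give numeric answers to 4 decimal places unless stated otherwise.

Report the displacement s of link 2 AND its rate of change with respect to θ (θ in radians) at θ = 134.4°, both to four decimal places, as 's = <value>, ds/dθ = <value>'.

segment 1 (0° to 70.5°, uniform, h = 13) is passed completely: s = 0.0000 + (13) = 13.0000
segment 2 (70.5° to 99.1°, cycloidal, h = 28) is passed completely: s = 13.0000 + (28) = 41.0000
θ = 134.4° falls in segment 3 (99.1° to 167.8°, simple-harmonic, h = 5): β = 134.4 − 99.1 = 35.3°, B = 68.7°; Δs = 5/2·(1 − cos(π·0.5138)) = 2.6086; s = 41.0000 + 2.6086 = 43.6086
velocity in seg [99.1°–167.8°] (simple-harmonic), θ in radians: β = 35.3° = 0.6161 rad, B = 68.7° = 1.1990 rad; ds/dθ = (πh/(2B)) sin(πβ/B) = (π·5/(2·1.1990)) sin(π·0.5138) = 6.544038 mm/rad

s = 43.6086, ds/dθ = 6.5440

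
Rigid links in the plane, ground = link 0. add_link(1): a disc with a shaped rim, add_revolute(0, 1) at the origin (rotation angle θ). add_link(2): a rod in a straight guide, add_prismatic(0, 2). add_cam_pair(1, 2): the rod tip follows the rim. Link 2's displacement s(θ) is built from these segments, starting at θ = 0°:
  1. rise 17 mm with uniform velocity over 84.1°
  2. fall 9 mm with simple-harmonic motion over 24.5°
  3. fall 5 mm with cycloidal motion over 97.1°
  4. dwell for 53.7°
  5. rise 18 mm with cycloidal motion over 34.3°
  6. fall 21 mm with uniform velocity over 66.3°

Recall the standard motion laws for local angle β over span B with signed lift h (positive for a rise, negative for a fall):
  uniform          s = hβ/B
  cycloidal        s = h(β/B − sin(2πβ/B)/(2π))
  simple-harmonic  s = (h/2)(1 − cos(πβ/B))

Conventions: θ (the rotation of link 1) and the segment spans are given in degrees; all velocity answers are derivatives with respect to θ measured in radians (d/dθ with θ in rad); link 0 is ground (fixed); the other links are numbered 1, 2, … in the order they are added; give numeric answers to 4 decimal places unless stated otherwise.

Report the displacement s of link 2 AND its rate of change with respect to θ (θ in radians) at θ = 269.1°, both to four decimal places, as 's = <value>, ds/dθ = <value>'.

segment 1 (0° to 84.1°, uniform, h = 17) is passed completely: s = 0.0000 + (17) = 17.0000
segment 2 (84.1° to 108.6°, simple-harmonic, h = -9) is passed completely: s = 17.0000 + (-9) = 8.0000
segment 3 (108.6° to 205.7°, cycloidal, h = -5) is passed completely: s = 8.0000 + (-5) = 3.0000
segment 4 (205.7° to 259.4°, dwell): s unchanged at 3.0000
θ = 269.1° falls in segment 5 (259.4° to 293.7°, cycloidal, h = 18): β = 269.1 − 259.4 = 9.7°, B = 34.3°; Δs = 18·(0.2828 − sin(2π·0.2828)/(2π)) = 2.2862; s = 3.0000 + 2.2862 = 5.2862
velocity in seg [259.4°–293.7°] (cycloidal), θ in radians: β = 9.7° = 0.1693 rad, B = 34.3° = 0.5986 rad; ds/dθ = (h/B)(1 − cos(2πβ/B)) = (18/0.5986)(1 − cos(2π·0.2828)) = 36.220387 mm/rad

s = 5.2862, ds/dθ = 36.2204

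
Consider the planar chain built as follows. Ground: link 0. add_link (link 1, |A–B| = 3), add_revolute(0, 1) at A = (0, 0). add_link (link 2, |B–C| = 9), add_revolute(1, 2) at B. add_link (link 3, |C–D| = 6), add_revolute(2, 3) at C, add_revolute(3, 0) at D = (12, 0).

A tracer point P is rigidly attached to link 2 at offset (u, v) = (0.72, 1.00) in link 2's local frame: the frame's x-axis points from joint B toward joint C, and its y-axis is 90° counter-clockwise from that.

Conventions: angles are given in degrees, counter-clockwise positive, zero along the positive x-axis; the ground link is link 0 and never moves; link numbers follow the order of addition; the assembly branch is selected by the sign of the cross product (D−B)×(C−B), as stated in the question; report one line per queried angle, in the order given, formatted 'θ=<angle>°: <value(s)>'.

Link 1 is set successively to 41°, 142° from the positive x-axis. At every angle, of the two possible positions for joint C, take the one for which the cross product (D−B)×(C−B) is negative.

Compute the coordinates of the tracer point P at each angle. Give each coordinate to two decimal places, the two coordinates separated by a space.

A=(0,0), D=(12.00,0)
θ=41°: B = A + 3.00·(cos41°, sin41°) = (2.2641, 1.9682)
θ=41°: |BD| = 9.9328
θ=41°: circle(B,9.00) ∩ circle(D,6.00): a=7.2316, h=5.3576
θ=41°:   candidates: C₊=(10.4140,5.7866) cross=53.216; C₋=(8.2908,-4.7161) cross=-53.216
θ=41°:   branch - wants cross < 0 → take C=(8.2908,-4.7161) (cross=-53.216)
θ=41°: ex = (C−B)/|BC| = (0.6696,-0.7427); ey = (0.7427,0.6696)
θ=41°: P = B + 0.72·ex + 1.00·ey = (3.4890,2.1031)
θ=142°: B = A + 3.00·(cos142°, sin142°) = (-2.3640, 1.8470)
θ=142°: |BD| = 14.4823
θ=142°: circle(B,9.00) ∩ circle(D,6.00): a=8.7948, h=1.9110
θ=142°:   candidates: C₊=(6.6026,2.6208) cross=27.676; C₋=(6.1152,-1.1701) cross=-27.676
θ=142°:   branch - wants cross < 0 → take C=(6.1152,-1.1701) (cross=-27.676)
θ=142°: ex = (C−B)/|BC| = (0.9421,-0.3352); ey = (0.3352,0.9421)
θ=142°: P = B + 0.72·ex + 1.00·ey = (-1.3505,2.5478)

θ=41°: 3.49 2.10
θ=142°: -1.35 2.55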